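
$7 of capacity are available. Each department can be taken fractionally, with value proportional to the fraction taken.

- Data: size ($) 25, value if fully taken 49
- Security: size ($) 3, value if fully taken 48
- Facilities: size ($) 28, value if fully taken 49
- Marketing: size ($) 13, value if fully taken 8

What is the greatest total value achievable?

55.84

Best value per unit of size first: Security 48/3≈16, Data 49/25≈1.96, Facilities 49/28≈1.75, Marketing 8/13≈0.615.
Take all of Security (3 $, value 48) — 4 $ left.
Only 4 $ remain; take 4/25 of Data for value 49×4/25 = 7.84.
Total value = 55.84.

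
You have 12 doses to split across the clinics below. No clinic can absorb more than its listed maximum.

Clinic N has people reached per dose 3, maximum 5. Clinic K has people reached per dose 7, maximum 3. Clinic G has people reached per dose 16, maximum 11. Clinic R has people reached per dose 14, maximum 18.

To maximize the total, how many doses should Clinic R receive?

Rank by people reached per dose: Clinic G 16 > Clinic R 14 > Clinic K 7 > Clinic N 3.
Clinic G: +11 to 11 (cap) ; 1 left.
Clinic R: +1 (room for 18) → 1. Pool exhausted.

1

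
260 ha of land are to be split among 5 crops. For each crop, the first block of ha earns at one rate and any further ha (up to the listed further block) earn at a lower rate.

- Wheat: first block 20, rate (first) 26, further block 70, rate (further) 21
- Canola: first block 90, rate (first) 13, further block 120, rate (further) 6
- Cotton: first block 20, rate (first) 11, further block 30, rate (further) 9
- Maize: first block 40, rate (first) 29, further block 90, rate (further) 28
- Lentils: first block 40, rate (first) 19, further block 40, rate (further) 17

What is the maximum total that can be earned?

6430

Treat each block as its own option and order by rate: Maize/T1 29 > Maize/T2 28 > Wheat/T1 26 > Wheat/T2 21 > Lentils/T1 19 > Lentils/T2 17 > Canola/T1 13 > Cotton/T1 11 > Cotton/T2 9 > Canola/T2 6.
Fill Maize T1 block (40 at 29) ; 220 left.
Maize/T2 (28): +90 ; 130 left.
Wheat T1 at 26: fill all 20 ; 110 left.
Wheat T2 at 21: fill all 70 ; 40 left.
Lentils/T1 (19): +40 ; 0 left.
Total = 29×40 + 28×90 + 26×20 + 21×70 + 19×40 = 6430.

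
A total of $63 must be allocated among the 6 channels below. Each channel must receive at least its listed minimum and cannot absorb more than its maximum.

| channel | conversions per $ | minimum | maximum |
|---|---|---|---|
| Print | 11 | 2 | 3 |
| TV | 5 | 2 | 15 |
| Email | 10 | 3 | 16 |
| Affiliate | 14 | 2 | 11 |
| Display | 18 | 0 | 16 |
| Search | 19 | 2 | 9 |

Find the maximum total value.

846

Meeting every minimum uses 2+2+3+2+0+2 = 11 $, leaving 52.
Rank by conversions per $: Search 19 > Display 18 > Affiliate 14 > Print 11 > Email 10 > TV 5.
Give Search 7 more to hit its cap of 9 — 45 left.
Display: +16 to 16 (cap) — 29 left.
Affiliate: +9 to 11 (cap) — 20 left.
Print takes 1 more to reach its cap of 3 — 19 left.
Email: +13 to 16 (cap) — 6 left.
TV has room for 13 more but only 6 remain, so it gets 8.
Total = 11×3 + 5×8 + 10×16 + 14×11 + 18×16 + 19×9 = 846.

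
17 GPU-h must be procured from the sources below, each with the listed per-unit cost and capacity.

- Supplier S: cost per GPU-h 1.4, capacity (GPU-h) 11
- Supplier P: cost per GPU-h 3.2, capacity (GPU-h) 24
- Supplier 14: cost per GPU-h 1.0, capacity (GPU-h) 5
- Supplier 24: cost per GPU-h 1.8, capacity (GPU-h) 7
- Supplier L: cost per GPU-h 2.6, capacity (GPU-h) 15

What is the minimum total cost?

22.2

Fill from the cheapest source first.
Supplier 14 at 1.0: take all 5 GPU-h ; 12 still needed.
Take 11 from Supplier S at 1.4 ; need 1 more.
Supplier 24 at 1.8: take 1 of its 7 ; requirement met.
Supplier L, Supplier P: unused.
Cost = 5×1.0 + 11×1.4 + 1×1.8 = 22.2.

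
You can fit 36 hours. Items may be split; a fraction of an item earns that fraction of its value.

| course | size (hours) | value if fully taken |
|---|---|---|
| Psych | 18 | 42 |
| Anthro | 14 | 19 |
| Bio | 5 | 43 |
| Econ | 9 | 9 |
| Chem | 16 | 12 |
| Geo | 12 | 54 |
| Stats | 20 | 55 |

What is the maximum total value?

Sort by value density: Bio 43/5≈8.6, Geo 54/12≈4.5, Stats 55/20≈2.75, Psych 42/18≈2.33, Anthro 19/14≈1.36, Econ 9/9≈1, Chem 12/16≈0.75.
Take all of Bio (5 hours, value 43) → 31 hours left.
Geo: take in full, 12 hours for value 54 → 19 left.
Only 19 hours remain; take 19/20 of Stats for value 55×19/20 = 52.25.
Total value = 149.25.

149.25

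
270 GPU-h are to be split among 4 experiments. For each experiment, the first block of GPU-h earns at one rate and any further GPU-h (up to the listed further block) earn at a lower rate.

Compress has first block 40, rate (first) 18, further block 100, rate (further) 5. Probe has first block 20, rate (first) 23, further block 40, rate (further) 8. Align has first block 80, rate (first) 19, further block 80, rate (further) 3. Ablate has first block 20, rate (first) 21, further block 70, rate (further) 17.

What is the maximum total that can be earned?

4630

Rank every tier by rate: Probe/T1 23 > Ablate/T1 21 > Align/T1 19 > Compress/T1 18 > Ablate/T2 17 > Probe/T2 8 > Compress/T2 5 > Align/T2 3.
Probe/T1 (23): +20 — 250 left.
Ablate T1 at 21: fill all 20 — 230 left.
Align/T1 (19): +80 — 150 left.
Fill Compress T1 block (40 at 18) — 110 left.
Fill Ablate T2 block (70 at 17) — 40 left.
Probe/T2 (8): +40 — 0 left.
Total = 23×20 + 21×20 + 19×80 + 18×40 + 17×70 + 8×40 = 4630.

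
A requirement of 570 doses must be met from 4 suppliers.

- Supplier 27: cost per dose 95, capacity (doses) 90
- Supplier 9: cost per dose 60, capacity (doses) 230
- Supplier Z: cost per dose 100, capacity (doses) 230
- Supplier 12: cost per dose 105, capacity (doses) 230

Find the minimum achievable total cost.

47450

Cheapest first:
Supplier 9 at 60: take all 230 doses ; 340 still needed.
Supplier 27 at 95: take all 90 doses ; 250 still needed.
Take 230 from Supplier Z at 100 ; need 20 more.
Supplier 12 at 105: take 20 of its 230 ; requirement met.
Cost = 230×60 + 90×95 + 230×100 + 20×105 = 47450.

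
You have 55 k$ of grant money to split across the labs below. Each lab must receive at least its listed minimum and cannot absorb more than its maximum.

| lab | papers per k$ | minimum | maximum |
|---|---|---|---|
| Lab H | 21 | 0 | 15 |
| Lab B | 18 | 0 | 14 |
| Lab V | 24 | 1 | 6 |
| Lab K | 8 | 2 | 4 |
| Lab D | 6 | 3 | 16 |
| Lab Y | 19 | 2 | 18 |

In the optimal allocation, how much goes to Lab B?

Meeting every minimum uses 0+0+1+2+3+2 = 8 k$, leaving 47.
Rank by papers per k$: Lab V 24 > Lab H 21 > Lab Y 19 > Lab B 18 > Lab K 8 > Lab D 6.
Lab V takes 5 more to reach its cap of 6 → 42 left.
Lab H takes 15 more to reach its cap of 15 → 27 left.
Lab Y: +16 to 18 (cap) → 11 left.
Only 11 left; Lab B takes them to reach 11.

11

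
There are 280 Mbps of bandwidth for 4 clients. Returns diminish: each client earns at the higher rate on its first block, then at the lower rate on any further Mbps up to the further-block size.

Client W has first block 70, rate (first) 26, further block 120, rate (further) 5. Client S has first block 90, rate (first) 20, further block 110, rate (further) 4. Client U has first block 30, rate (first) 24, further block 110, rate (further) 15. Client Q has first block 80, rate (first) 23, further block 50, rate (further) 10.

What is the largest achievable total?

6330

Order all 8 blocks by rate: Client W/first 26 > Client U/first 24 > Client Q/first 23 > Client S/first 20 > Client U/second 15 > Client Q/second 10 > Client W/second 5 > Client S/second 4.
Client W/first (26): +70 → 210 left.
Client U/first (24): +30 → 180 left.
Client Q/first (23): +80 → 100 left.
Client S first at 20: fill all 90 → 10 left.
Client U second at 15: only 10 left, fill 10.
Total = 26×70 + 24×30 + 23×80 + 20×90 + 15×10 = 6330.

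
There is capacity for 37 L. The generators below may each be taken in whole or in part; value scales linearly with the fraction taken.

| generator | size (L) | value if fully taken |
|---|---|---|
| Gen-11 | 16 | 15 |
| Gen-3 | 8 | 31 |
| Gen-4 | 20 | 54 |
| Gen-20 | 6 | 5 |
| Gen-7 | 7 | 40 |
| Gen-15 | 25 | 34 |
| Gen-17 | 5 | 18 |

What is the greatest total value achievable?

134.9

Sort by value density: Gen-7 40/7≈5.71, Gen-3 31/8≈3.88, Gen-17 18/5≈3.6, Gen-4 54/20≈2.7, Gen-15 34/25≈1.36, Gen-11 15/16≈0.938, Gen-20 5/6≈0.833.
Gen-7: take in full, 7 L for value 40 — 30 left.
All 8 L of Gen-3 fit (value 31) — 22 remain.
Gen-17: take in full, 5 L for value 18 — 17 left.
Fill the last 17 L with part of Gen-4: 17/20 of it earns 45.9.
Total value = 134.9.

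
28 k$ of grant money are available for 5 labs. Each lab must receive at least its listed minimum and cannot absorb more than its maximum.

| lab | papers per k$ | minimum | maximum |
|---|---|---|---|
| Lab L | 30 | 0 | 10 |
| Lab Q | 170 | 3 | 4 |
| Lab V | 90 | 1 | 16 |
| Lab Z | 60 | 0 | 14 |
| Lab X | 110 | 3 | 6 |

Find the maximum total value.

2900

Meeting every minimum uses 0+3+1+0+3 = 7 k$, leaving 21.
Order the labs by papers per k$: Lab Q 170 > Lab X 110 > Lab V 90 > Lab Z 60 > Lab L 30.
Give Lab Q 1 more to hit its cap of 4 ; 20 left.
Lab X takes 3 more to reach its cap of 6 ; 17 left.
Lab V: +15 to 16 (cap) ; 2 left.
Lab Z has room for 14 more but only 2 remain, so it gets 2.
Total = 170×4 + 90×16 + 60×2 + 110×6 = 2900.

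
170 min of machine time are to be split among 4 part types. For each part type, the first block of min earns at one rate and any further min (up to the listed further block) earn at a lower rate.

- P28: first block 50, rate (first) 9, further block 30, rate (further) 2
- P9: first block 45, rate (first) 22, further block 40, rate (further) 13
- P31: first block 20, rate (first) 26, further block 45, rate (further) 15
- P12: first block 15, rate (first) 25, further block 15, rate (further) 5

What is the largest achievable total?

Rank every tier by rate: P31/first 26 > P12/first 25 > P9/first 22 > P31/second 15 > P9/second 13 > P28/first 9 > P12/second 5 > P28/second 2.
Fill P31 first block (20 at 26) — 150 left.
P12/first (25): +15 — 135 left.
Fill P9 first block (45 at 22) — 90 left.
P31 second at 15: fill all 45 — 45 left.
Fill P9 second block (40 at 13) — 5 left.
P28 first at 9: only 5 left, fill 5.
Total = 26×20 + 25×15 + 22×45 + 15×45 + 13×40 + 9×5 = 3125.

3125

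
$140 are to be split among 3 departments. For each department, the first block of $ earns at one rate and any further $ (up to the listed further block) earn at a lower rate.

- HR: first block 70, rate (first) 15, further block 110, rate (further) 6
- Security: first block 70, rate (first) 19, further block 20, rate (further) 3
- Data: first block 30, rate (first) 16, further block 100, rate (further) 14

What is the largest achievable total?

Rank every tier by rate: Security/tier1 19 > Data/tier1 16 > HR/tier1 15 > Data/tier2 14 > HR/tier2 6 > Security/tier2 3.
Security/tier1 (19): +70 → 70 left.
Data/tier1 (16): +30 → 40 left.
HR tier1 at 15: only 40 left, fill 40.
Total = 19×70 + 16×30 + 15×40 = 2410.

2410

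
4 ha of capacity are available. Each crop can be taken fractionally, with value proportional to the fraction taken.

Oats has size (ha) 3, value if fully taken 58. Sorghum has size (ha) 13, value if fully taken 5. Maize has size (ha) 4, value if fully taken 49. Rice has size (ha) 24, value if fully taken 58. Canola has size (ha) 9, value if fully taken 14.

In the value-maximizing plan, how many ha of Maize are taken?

1

Best value per unit of size first: Oats 58/3≈19.3, Maize 49/4≈12.2, Rice 58/24≈2.42, Canola 14/9≈1.56, Sorghum 5/13≈0.385.
Take all of Oats (3 ha, value 58) — 1 ha left.
1 ha left: a 1/4 share of Maize gives 49×1/4 = 12.25.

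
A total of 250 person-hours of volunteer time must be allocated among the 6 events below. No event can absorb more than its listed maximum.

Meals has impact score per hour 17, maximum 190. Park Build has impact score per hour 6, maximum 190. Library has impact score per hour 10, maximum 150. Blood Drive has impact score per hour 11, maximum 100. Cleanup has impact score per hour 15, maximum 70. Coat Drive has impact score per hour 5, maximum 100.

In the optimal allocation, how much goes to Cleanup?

Rank by impact score per hour: Meals 17 > Cleanup 15 > Blood Drive 11 > Library 10 > Park Build 6 > Coat Drive 5.
Meals takes 190 to reach its cap of 190 ; 60 left.
Cleanup has room for 70 but only 60 remain, so it gets 60.

60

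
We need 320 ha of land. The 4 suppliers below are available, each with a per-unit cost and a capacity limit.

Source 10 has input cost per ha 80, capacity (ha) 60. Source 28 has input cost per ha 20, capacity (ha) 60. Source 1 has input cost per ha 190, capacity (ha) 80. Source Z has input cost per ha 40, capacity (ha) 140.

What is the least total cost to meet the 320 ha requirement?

Use suppliers in increasing cost order.
Source 28 at 20: take all 60 ha → 260 still needed.
Source Z at 40: take all 140 ha → 120 still needed.
Take 60 from Source 10 at 80 → need 60 more.
Source 1 (190): take the remaining 60 → done.
Cost = 60×20 + 140×40 + 60×80 + 60×190 = 23000.

23000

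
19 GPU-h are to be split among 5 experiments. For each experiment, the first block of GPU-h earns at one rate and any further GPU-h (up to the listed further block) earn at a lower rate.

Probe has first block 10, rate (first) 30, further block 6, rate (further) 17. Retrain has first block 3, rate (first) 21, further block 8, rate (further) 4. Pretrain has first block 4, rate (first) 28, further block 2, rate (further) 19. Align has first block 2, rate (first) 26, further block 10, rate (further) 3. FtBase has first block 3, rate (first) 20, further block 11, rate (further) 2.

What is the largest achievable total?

527

Treat each block as its own option and order by rate: Probe/first 30 > Pretrain/first 28 > Align/first 26 > Retrain/first 21 > FtBase/first 20 > Pretrain/second 19 > Probe/second 17 > Retrain/second 4 > Align/second 3 > FtBase/second 2.
Probe first at 30: fill all 10 → 9 left.
Pretrain first at 28: fill all 4 → 5 left.
Align/first (26): +2 → 3 left.
Retrain first at 21: fill all 3 → 0 left.
Total = 30×10 + 28×4 + 26×2 + 21×3 = 527.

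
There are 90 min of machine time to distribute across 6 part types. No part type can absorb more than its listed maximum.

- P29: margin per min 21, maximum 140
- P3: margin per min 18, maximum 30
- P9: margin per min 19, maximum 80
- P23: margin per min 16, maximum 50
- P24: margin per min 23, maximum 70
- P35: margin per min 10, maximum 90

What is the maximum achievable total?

2030

Rank by margin per min: P24 23 > P29 21 > P9 19 > P3 18 > P23 16 > P35 10.
P24 takes 70 to reach its cap of 70 → 20 left.
P29: +20 (room for 140) → 20. Pool exhausted.
Total = 21×20 + 23×70 = 2030.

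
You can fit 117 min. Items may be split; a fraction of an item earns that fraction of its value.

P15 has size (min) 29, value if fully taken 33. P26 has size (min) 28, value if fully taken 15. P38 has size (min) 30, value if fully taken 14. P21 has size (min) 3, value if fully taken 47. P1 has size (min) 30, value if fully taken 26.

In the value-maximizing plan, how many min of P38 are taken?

27

Sort by value density: P21 47/3≈15.7, P15 33/29≈1.14, P1 26/30≈0.867, P26 15/28≈0.536, P38 14/30≈0.467.
All 3 min of P21 fit (value 47) — 114 remain.
All 29 min of P15 fit (value 33) — 85 remain.
All 30 min of P1 fit (value 26) — 55 remain.
Take all of P26 (28 min, value 15) — 27 min left.
Only 27 min remain; take 27/30 of P38 for value 14×27/30 = 12.6.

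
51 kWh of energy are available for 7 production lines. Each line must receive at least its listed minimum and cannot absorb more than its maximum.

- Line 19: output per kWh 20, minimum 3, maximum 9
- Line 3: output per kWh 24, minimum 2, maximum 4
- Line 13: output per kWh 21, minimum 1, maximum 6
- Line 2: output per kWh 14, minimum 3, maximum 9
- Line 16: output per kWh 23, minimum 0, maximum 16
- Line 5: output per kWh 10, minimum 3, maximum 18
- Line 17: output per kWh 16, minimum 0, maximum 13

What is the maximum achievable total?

Meeting every minimum uses 3+2+1+3+0+3+0 = 12 kWh, leaving 39.
Highest output per kWh first: Line 3 24 > Line 16 23 > Line 13 21 > Line 19 20 > Line 17 16 > Line 2 14 > Line 5 10.
Line 3: +2 to 4 (cap) → 37 left.
Give Line 16 16 more to hit its cap of 16 → 21 left.
Give Line 13 5 more to hit its cap of 6 → 16 left.
Line 19: +6 to 9 (cap) → 10 left.
Line 17 has room for 13 more but only 10 remain, so it gets 10.
Total = 20×9 + 24×4 + 21×6 + 14×3 + 23×16 + 10×3 + 16×10 = 1002.

1002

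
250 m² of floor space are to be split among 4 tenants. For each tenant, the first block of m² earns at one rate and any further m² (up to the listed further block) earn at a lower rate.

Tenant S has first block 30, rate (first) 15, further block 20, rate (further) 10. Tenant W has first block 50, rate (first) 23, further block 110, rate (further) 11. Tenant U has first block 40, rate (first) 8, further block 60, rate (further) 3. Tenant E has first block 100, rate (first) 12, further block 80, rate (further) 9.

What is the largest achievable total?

3570

Order all 8 blocks by rate: Tenant W/tier1 23 > Tenant S/tier1 15 > Tenant E/tier1 12 > Tenant W/tier2 11 > Tenant S/tier2 10 > Tenant E/tier2 9 > Tenant U/tier1 8 > Tenant U/tier2 3.
Tenant W tier1 at 23: fill all 50 → 200 left.
Fill Tenant S tier1 block (30 at 15) → 170 left.
Tenant E/tier1 (12): +100 → 70 left.
70 remain; put them into Tenant W tier2 at 11.
Total = 23×50 + 15×30 + 12×100 + 11×70 = 3570.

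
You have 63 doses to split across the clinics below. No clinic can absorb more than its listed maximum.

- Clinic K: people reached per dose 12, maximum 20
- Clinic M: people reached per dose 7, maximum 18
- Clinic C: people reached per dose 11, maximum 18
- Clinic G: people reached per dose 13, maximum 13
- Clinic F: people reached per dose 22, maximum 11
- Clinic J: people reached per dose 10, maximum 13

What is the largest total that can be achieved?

Rank by people reached per dose: Clinic F 22 > Clinic G 13 > Clinic K 12 > Clinic C 11 > Clinic J 10 > Clinic M 7.
Clinic F takes 11 to reach its cap of 11 → 52 left.
Clinic G takes 13 to reach its cap of 13 → 39 left.
Clinic K: +20 to 20 (cap) → 19 left.
Clinic C: +18 to 18 (cap) → 1 left.
Clinic J has room for 13 but only 1 remain, so it gets 1.
Total = 12×20 + 11×18 + 13×13 + 22×11 + 10×1 = 859.

859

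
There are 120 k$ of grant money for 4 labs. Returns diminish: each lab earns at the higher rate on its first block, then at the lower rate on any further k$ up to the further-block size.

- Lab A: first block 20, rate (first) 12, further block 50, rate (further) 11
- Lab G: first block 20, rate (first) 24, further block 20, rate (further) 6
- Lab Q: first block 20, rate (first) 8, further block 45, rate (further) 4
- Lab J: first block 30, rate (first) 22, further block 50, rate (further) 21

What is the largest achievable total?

Treat each block as its own option and order by rate: Lab G/T1 24 > Lab J/T1 22 > Lab J/T2 21 > Lab A/T1 12 > Lab A/T2 11 > Lab Q/T1 8 > Lab G/T2 6 > Lab Q/T2 4.
Lab G/T1 (24): +20 ; 100 left.
Lab J T1 at 22: fill all 30 ; 70 left.
Fill Lab J T2 block (50 at 21) ; 20 left.
Lab A T1 at 12: fill all 20 ; 0 left.
Total = 24×20 + 22×30 + 21×50 + 12×20 = 2430.

2430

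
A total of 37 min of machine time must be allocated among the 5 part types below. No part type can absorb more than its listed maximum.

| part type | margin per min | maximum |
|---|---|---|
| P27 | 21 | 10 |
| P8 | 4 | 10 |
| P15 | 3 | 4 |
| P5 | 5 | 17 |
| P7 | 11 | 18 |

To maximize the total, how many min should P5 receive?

9

Rank by margin per min: P27 21 > P7 11 > P5 5 > P8 4 > P15 3.
P27: +10 to 10 (cap) ; 27 left.
P7: +18 to 18 (cap) ; 9 left.
P5: +9 (room for 17) → 9. Pool exhausted.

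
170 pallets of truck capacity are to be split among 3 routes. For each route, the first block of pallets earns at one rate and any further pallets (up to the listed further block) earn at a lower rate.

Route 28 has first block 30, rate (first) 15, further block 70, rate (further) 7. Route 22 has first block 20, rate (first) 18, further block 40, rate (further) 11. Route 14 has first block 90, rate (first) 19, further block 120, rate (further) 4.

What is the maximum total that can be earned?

2850

Order all 6 blocks by rate: Route 14/first 19 > Route 22/first 18 > Route 28/first 15 > Route 22/second 11 > Route 28/second 7 > Route 14/second 4.
Fill Route 14 first block (90 at 19) → 80 left.
Route 22/first (18): +20 → 60 left.
Fill Route 28 first block (30 at 15) → 30 left.
30 remain; put them into Route 22 second at 11.
Total = 19×90 + 18×20 + 15×30 + 11×30 = 2850.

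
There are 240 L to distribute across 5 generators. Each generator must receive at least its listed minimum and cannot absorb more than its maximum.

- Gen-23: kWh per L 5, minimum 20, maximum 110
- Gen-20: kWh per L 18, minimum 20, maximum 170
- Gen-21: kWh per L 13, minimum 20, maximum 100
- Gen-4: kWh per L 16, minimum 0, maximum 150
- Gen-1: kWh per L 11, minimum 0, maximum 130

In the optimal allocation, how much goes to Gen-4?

Meeting every minimum uses 20+20+20+0+0 = 60 L, leaving 180.
Highest kWh per L first: Gen-20 18 > Gen-4 16 > Gen-21 13 > Gen-1 11 > Gen-23 5.
Gen-20 takes 150 more to reach its cap of 170 ; 30 left.
Only 30 left; Gen-4 takes them to reach 30.

30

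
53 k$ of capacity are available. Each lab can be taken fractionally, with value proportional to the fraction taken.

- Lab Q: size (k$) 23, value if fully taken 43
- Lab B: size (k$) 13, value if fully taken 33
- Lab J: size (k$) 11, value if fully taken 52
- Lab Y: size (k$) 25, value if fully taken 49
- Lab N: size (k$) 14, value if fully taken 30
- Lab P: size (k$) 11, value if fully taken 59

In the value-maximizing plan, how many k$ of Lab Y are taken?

Best value per unit of size first: Lab P 59/11≈5.36, Lab J 52/11≈4.73, Lab B 33/13≈2.54, Lab N 30/14≈2.14, Lab Y 49/25≈1.96, Lab Q 43/23≈1.87.
Lab P: take in full, 11 k$ for value 59 — 42 left.
Lab J: take in full, 11 k$ for value 52 — 31 left.
Lab B: take in full, 13 k$ for value 33 — 18 left.
Lab N: take in full, 14 k$ for value 30 — 4 left.
4 k$ left: a 4/25 share of Lab Y gives 49×4/25 = 7.84.

4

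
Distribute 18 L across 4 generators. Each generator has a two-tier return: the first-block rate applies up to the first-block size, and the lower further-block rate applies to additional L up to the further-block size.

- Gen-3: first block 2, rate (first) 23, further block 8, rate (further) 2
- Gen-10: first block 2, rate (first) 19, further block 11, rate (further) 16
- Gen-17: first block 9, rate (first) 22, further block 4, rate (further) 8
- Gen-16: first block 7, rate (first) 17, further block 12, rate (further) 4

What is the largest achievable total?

Treat each block as its own option and order by rate: Gen-3/first 23 > Gen-17/first 22 > Gen-10/first 19 > Gen-16/first 17 > Gen-10/second 16 > Gen-17/second 8 > Gen-16/second 4 > Gen-3/second 2.
Gen-3/first (23): +2 ; 16 left.
Gen-17/first (22): +9 ; 7 left.
Gen-10 first at 19: fill all 2 ; 5 left.
Gen-16/first: +5 of 7 at 17; pool empty.
Total = 23×2 + 22×9 + 19×2 + 17×5 = 367.

367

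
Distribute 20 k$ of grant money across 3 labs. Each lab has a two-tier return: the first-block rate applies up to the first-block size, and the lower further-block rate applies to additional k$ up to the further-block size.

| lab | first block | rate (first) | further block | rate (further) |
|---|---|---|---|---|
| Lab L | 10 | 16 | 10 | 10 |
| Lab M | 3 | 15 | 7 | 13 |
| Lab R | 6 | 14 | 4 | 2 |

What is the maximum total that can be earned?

302

Rank every tier by rate: Lab L/first 16 > Lab M/first 15 > Lab R/first 14 > Lab M/second 13 > Lab L/second 10 > Lab R/second 2.
Lab L/first (16): +10 → 10 left.
Lab M/first (15): +3 → 7 left.
Lab R/first (14): +6 → 1 left.
1 remain; put them into Lab M second at 13.
Total = 16×10 + 15×3 + 14×6 + 13×1 = 302.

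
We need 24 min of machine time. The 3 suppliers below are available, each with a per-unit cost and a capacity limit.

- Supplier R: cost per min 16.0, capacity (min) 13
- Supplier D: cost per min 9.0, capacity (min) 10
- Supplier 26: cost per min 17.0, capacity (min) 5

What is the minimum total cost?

315

Fill from the cheapest supplier first.
Supplier D (9.0): use full 10 → 14 min to go.
Take 13 from Supplier R at 16.0 → need 1 more.
Supplier 26 at 17.0: take 1 of its 5 → requirement met.
Cost = 10×9.0 + 13×16.0 + 1×17.0 = 315.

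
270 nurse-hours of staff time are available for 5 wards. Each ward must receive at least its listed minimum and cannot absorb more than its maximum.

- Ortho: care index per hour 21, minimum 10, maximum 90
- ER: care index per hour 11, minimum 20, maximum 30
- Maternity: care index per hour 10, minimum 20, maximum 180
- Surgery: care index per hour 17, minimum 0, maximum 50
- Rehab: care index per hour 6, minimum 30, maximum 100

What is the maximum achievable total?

3950

Meeting every minimum uses 10+20+20+0+30 = 80 nurse-hours, leaving 190.
Highest care index per hour first: Ortho 21 > Surgery 17 > ER 11 > Maternity 10 > Rehab 6.
Give Ortho 80 more to hit its cap of 90 — 110 left.
Give Surgery 50 more to hit its cap of 50 — 60 left.
ER takes 10 more to reach its cap of 30 — 50 left.
Maternity has room for 160 more but only 50 remain, so it gets 70.
Total = 21×90 + 11×30 + 10×70 + 17×50 + 6×30 = 3950.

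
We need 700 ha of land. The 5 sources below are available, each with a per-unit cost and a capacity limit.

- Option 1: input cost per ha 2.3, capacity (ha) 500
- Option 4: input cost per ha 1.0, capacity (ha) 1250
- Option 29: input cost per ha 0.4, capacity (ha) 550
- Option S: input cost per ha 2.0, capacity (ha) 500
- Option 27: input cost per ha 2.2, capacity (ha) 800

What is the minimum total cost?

370

Fill from the cheapest source first.
Take 550 from Option 29 at 0.4 ; need 150 more.
Option 4 (1.0): take the remaining 150 ; done.
Option S, Option 27, Option 1: unused.
Cost = 550×0.4 + 150×1.0 = 370.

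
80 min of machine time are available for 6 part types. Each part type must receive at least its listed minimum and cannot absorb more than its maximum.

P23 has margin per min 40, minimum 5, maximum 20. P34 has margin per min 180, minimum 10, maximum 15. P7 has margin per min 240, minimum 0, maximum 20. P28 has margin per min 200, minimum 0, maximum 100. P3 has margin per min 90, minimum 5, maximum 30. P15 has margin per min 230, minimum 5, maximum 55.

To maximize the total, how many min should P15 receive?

Meeting every minimum uses 5+10+0+0+5+5 = 25 min, leaving 55.
Highest margin per min first: P7 240 > P15 230 > P28 200 > P34 180 > P3 90 > P23 40.
P7: +20 to 20 (cap) — 35 left.
P15 has room for 50 more but only 35 remain, so it gets 40.

40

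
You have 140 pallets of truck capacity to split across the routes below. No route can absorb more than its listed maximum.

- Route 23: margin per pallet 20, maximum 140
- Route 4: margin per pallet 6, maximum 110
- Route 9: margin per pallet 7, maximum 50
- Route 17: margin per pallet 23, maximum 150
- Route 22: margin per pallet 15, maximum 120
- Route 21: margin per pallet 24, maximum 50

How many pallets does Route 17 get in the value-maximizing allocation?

Highest margin per pallet first: Route 21 24 > Route 17 23 > Route 23 20 > Route 22 15 > Route 9 7 > Route 4 6.
Give Route 21 50 to hit its cap of 50 — 90 left.
Route 17 has room for 150 but only 90 remain, so it gets 90.

90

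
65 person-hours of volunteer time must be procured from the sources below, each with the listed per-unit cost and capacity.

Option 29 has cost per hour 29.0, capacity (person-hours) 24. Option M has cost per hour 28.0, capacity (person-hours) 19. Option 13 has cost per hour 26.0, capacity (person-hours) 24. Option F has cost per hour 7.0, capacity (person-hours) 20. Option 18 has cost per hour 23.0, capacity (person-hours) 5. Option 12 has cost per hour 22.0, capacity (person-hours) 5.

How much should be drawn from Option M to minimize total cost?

11

Use sources in increasing cost order.
Take 20 from Option F at 7.0 → need 45 more.
Option 12 at 22.0: take all 5 person-hours → 40 still needed.
Take 5 from Option 18 at 23.0 → need 35 more.
Take 24 from Option 13 at 26.0 → need 11 more.
Option M at 28.0: take 11 of its 19 → requirement met.
Option 29: unused.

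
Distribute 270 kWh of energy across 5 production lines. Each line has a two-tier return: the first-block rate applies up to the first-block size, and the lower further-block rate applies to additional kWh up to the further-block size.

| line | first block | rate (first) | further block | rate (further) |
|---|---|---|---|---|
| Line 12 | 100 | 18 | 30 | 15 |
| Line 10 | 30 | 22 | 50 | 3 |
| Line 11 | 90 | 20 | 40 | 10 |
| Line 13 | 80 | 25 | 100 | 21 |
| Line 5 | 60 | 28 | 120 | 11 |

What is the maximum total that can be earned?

6440

Rank every tier by rate: Line 5/first 28 > Line 13/first 25 > Line 10/first 22 > Line 13/second 21 > Line 11/first 20 > Line 12/first 18 > Line 12/second 15 > Line 5/second 11 > Line 11/second 10 > Line 10/second 3.
Line 5/first (28): +60 → 210 left.
Line 13/first (25): +80 → 130 left.
Fill Line 10 first block (30 at 22) → 100 left.
Fill Line 13 second block (100 at 21) → 0 left.
Total = 28×60 + 25×80 + 22×30 + 21×100 = 6440.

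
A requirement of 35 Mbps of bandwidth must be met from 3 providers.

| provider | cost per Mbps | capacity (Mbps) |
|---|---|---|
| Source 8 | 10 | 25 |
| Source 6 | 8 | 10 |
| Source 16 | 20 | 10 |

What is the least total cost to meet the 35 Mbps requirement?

Fill from the cheapest provider first.
Source 6 (8): use full 10 — 25 Mbps to go.
Source 8 at 10: take all 25 Mbps — 0 still needed.
Source 16: unused.
Cost = 10×8 + 25×10 = 330.

330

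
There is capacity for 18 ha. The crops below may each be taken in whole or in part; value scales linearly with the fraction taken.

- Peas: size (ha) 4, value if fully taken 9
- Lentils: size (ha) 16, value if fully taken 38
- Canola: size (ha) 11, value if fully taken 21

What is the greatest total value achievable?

42.5

Sort by value density: Lentils 38/16≈2.38, Peas 9/4≈2.25, Canola 21/11≈1.91.
Take all of Lentils (16 ha, value 38) ; 2 ha left.
Fill the last 2 ha with part of Peas: 2/4 of it earns 4.5.
Total value = 42.5.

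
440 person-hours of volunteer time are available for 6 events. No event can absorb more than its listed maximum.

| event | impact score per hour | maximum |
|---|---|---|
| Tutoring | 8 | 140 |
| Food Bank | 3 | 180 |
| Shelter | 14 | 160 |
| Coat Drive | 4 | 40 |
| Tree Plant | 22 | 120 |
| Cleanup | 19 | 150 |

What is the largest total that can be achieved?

Rank by impact score per hour: Tree Plant 22 > Cleanup 19 > Shelter 14 > Tutoring 8 > Coat Drive 4 > Food Bank 3.
Tree Plant: +120 to 120 (cap) ; 320 left.
Give Cleanup 150 to hit its cap of 150 ; 170 left.
Give Shelter 160 to hit its cap of 160 ; 10 left.
Tutoring has room for 140 but only 10 remain, so it gets 10.
Total = 8×10 + 14×160 + 22×120 + 19×150 = 7810.

7810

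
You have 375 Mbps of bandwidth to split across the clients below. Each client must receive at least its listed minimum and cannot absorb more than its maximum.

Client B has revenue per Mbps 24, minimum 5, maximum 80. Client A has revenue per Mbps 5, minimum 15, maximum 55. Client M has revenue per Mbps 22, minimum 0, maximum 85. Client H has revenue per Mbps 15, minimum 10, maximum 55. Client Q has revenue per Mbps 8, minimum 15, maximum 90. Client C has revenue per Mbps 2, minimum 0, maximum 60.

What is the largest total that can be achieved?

5630

Meeting every minimum uses 5+15+0+10+15+0 = 45 Mbps, leaving 330.
Rank by revenue per Mbps: Client B 24 > Client M 22 > Client H 15 > Client Q 8 > Client A 5 > Client C 2.
Client B: +75 to 80 (cap) — 255 left.
Client M: +85 to 85 (cap) — 170 left.
Give Client H 45 more to hit its cap of 55 — 125 left.
Client Q: +75 to 90 (cap) — 50 left.
Client A takes 40 more to reach its cap of 55 — 10 left.
Client C: +10 (room for 60) → 10. Pool exhausted.
Total = 24×80 + 5×55 + 22×85 + 15×55 + 8×90 + 2×10 = 5630.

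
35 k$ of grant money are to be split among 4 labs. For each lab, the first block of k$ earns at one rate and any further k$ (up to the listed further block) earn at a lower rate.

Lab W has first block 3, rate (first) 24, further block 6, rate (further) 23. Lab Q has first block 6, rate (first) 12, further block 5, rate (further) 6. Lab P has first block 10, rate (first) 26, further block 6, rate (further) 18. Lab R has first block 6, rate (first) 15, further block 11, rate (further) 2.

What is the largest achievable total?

716

Rank every tier by rate: Lab P/T1 26 > Lab W/T1 24 > Lab W/T2 23 > Lab P/T2 18 > Lab R/T1 15 > Lab Q/T1 12 > Lab Q/T2 6 > Lab R/T2 2.
Lab P/T1 (26): +10 → 25 left.
Fill Lab W T1 block (3 at 24) → 22 left.
Lab W T2 at 23: fill all 6 → 16 left.
Lab P T2 at 18: fill all 6 → 10 left.
Lab R/T1 (15): +6 → 4 left.
4 remain; put them into Lab Q T1 at 12.
Total = 26×10 + 24×3 + 23×6 + 18×6 + 15×6 + 12×4 = 716.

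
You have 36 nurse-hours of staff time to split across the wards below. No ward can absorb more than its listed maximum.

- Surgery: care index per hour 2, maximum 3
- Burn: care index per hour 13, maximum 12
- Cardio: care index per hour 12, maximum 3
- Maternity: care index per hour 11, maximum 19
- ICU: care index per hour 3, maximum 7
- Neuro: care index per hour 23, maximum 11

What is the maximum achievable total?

Order the wards by care index per hour: Neuro 23 > Burn 13 > Cardio 12 > Maternity 11 > ICU 3 > Surgery 2.
Give Neuro 11 to hit its cap of 11 → 25 left.
Burn takes 12 to reach its cap of 12 → 13 left.
Give Cardio 3 to hit its cap of 3 → 10 left.
Maternity: +10 (room for 19) → 10. Pool exhausted.
Total = 13×12 + 12×3 + 11×10 + 23×11 = 555.

555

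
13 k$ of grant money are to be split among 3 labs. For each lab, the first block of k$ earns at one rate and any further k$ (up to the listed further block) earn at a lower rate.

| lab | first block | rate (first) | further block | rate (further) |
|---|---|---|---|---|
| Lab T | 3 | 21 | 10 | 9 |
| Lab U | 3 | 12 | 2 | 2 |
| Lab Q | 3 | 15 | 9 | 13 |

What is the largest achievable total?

199

Rank every tier by rate: Lab T/first 21 > Lab Q/first 15 > Lab Q/second 13 > Lab U/first 12 > Lab T/second 9 > Lab U/second 2.
Fill Lab T first block (3 at 21) — 10 left.
Lab Q/first (15): +3 — 7 left.
7 remain; put them into Lab Q second at 13.
Total = 21×3 + 15×3 + 13×7 = 199.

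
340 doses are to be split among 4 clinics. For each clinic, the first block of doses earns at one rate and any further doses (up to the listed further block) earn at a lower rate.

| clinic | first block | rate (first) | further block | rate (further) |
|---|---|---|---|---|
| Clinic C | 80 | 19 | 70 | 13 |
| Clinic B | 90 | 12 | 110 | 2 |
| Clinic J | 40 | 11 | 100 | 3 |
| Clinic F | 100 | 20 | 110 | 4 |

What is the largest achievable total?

5510

Order all 8 blocks by rate: Clinic F/T1 20 > Clinic C/T1 19 > Clinic C/T2 13 > Clinic B/T1 12 > Clinic J/T1 11 > Clinic F/T2 4 > Clinic J/T2 3 > Clinic B/T2 2.
Clinic F/T1 (20): +100 — 240 left.
Clinic C T1 at 19: fill all 80 — 160 left.
Clinic C/T2 (13): +70 — 90 left.
Clinic B/T1 (12): +90 — 0 left.
Total = 20×100 + 19×80 + 13×70 + 12×90 = 5510.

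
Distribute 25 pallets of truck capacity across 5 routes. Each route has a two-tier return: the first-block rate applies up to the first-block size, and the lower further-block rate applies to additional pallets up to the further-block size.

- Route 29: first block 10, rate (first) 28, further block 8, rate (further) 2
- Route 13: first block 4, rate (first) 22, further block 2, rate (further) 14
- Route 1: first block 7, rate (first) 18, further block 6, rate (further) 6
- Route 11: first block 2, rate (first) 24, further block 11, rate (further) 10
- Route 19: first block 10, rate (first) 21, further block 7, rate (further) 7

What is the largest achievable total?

605

Rank every tier by rate: Route 29/T1 28 > Route 11/T1 24 > Route 13/T1 22 > Route 19/T1 21 > Route 1/T1 18 > Route 13/T2 14 > Route 11/T2 10 > Route 19/T2 7 > Route 1/T2 6 > Route 29/T2 2.
Route 29 T1 at 28: fill all 10 → 15 left.
Route 11 T1 at 24: fill all 2 → 13 left.
Fill Route 13 T1 block (4 at 22) → 9 left.
Route 19 T1 at 21: only 9 left, fill 9.
Total = 28×10 + 24×2 + 22×4 + 21×9 = 605.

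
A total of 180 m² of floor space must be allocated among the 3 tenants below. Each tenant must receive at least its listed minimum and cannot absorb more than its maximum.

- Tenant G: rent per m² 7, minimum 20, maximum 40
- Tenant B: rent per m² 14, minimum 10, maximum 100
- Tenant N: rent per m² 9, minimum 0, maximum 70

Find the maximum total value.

2080

Meeting every minimum uses 20+10+0 = 30 m², leaving 150.
Order the tenants by rent per m²: Tenant B 14 > Tenant N 9 > Tenant G 7.
Tenant B: +90 to 100 (cap) — 60 left.
Tenant N: +60 (room for 70) → 60. Pool exhausted.
Total = 7×20 + 14×100 + 9×60 = 2080.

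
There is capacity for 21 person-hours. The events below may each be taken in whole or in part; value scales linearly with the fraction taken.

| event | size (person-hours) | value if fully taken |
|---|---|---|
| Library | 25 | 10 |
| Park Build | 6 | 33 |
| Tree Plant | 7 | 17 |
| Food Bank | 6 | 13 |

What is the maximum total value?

63.8

Best value per unit of size first: Park Build 33/6≈5.5, Tree Plant 17/7≈2.43, Food Bank 13/6≈2.17, Library 10/25≈0.4.
Park Build: take in full, 6 person-hours for value 33 → 15 left.
All 7 person-hours of Tree Plant fit (value 17) → 8 remain.
Take all of Food Bank (6 person-hours, value 13) → 2 person-hours left.
Fill the last 2 person-hours with part of Library: 2/25 of it earns 0.8.
Total value = 63.8.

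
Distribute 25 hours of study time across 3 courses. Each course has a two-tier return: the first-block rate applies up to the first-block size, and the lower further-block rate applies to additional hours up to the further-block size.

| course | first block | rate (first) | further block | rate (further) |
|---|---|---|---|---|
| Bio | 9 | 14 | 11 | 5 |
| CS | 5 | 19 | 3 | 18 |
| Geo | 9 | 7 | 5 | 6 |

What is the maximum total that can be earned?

331

Treat each block as its own option and order by rate: CS/T1 19 > CS/T2 18 > Bio/T1 14 > Geo/T1 7 > Geo/T2 6 > Bio/T2 5.
Fill CS T1 block (5 at 19) ; 20 left.
CS T2 at 18: fill all 3 ; 17 left.
Fill Bio T1 block (9 at 14) ; 8 left.
Geo/T1: +8 of 9 at 7; pool empty.
Total = 19×5 + 18×3 + 14×9 + 7×8 = 331.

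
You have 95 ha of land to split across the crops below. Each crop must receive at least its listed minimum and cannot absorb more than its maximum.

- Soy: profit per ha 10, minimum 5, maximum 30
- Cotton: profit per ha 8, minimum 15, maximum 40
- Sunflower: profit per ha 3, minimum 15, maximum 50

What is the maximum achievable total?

Meeting every minimum uses 5+15+15 = 35 ha, leaving 60.
Rank by profit per ha: Soy 10 > Cotton 8 > Sunflower 3.
Soy takes 25 more to reach its cap of 30 — 35 left.
Give Cotton 25 more to hit its cap of 40 — 10 left.
Sunflower has room for 35 more but only 10 remain, so it gets 25.
Total = 10×30 + 8×40 + 3×25 = 695.

695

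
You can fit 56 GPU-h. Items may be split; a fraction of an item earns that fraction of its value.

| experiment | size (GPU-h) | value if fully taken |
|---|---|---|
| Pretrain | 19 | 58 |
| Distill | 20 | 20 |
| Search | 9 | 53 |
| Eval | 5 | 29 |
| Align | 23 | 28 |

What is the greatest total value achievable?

168

Rank by value-to-size ratio: Search 53/9≈5.89, Eval 29/5≈5.8, Pretrain 58/19≈3.05, Align 28/23≈1.22, Distill 20/20≈1.
All 9 GPU-h of Search fit (value 53) ; 47 remain.
All 5 GPU-h of Eval fit (value 29) ; 42 remain.
All 19 GPU-h of Pretrain fit (value 58) ; 23 remain.
Take all of Align (23 GPU-h, value 28) ; 0 GPU-h left.
Total value = 168.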